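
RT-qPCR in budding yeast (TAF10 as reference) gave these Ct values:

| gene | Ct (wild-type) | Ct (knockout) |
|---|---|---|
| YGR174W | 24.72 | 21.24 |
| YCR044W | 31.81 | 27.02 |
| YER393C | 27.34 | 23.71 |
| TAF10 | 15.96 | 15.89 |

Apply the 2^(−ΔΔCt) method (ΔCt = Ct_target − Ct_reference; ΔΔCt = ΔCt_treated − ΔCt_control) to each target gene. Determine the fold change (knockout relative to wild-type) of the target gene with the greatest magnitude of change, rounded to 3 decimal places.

26.355

YGR174W: ΔΔCt = (21.24−15.89) − (24.72−15.96) = 5.35 − 8.76 = -3.41; fold change = 2^3.41 = 10.629
YCR044W: ΔΔCt = (27.02−15.89) − (31.81−15.96) = 11.13 − 15.85 = -4.72; fold change = 2^4.72 = 26.355
YER393C: ΔΔCt = (23.71−15.89) − (27.34−15.96) = 7.82 − 11.38 = -3.56; fold change = 2^3.56 = 11.794
YCR044W has the largest |ΔΔCt| = 4.72.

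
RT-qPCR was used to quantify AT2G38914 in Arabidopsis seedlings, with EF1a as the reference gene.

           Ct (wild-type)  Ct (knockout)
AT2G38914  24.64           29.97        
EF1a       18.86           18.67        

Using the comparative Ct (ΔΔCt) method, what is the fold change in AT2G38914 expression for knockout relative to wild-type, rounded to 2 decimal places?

0.02

ΔCt(wild-type) = 24.640 − 18.860 = 5.780
ΔCt(knockout) = 29.970 − 18.670 = 11.300
ΔΔCt = 11.300 − 5.780 = 5.520
Fold change = 2^(−5.520) = 0.022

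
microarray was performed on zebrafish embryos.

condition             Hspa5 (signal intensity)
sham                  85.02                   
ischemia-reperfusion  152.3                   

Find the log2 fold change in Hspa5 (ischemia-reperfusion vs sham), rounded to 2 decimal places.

Fold change = 152.3 / 85.02 = 1.7913
log2(1.7913) = 0.841

0.84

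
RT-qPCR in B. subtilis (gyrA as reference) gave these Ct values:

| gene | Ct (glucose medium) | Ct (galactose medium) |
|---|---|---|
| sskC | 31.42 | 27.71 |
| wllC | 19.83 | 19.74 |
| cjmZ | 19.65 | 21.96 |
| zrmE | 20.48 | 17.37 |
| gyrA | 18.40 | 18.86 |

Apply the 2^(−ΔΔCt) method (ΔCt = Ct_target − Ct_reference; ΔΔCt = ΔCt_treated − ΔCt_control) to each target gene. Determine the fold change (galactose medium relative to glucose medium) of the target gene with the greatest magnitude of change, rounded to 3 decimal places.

sskC: ΔΔCt = (27.71−18.86) − (31.42−18.40) = 8.85 − 13.02 = -4.17; fold change = 2^4.17 = 18.001
wllC: ΔΔCt = (19.74−18.86) − (19.83−18.40) = 0.88 − 1.43 = -0.55; fold change = 2^0.55 = 1.464
cjmZ: ΔΔCt = (21.96−18.86) − (19.65−18.40) = 3.10 − 1.25 = 1.85; fold change = 2^-1.85 = 0.277
zrmE: ΔΔCt = (17.37−18.86) − (20.48−18.40) = -1.49 − 2.08 = -3.57; fold change = 2^3.57 = 11.876
sskC has the largest |ΔΔCt| = 4.17.

18.001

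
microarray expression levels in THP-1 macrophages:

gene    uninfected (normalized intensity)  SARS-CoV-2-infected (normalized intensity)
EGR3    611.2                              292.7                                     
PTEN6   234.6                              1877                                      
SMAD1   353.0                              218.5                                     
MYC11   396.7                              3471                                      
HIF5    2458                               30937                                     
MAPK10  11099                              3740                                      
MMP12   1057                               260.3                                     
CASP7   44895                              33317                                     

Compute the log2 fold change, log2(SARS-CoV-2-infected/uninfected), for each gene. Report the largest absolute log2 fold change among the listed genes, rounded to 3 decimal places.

3.654

log2(292.7/611.2) = -1.062  (EGR3)
log2(1877/234.6) = 3.000  (PTEN6)
log2(218.5/353.0) = -0.692  (SMAD1)
log2(3471/396.7) = 3.129  (MYC11)
log2(30937/2458) = 3.654  (HIF5)
log2(3740/11099) = -1.569  (MAPK10)
log2(260.3/1057) = -2.022  (MMP12)
log2(33317/44895) = -0.430  (CASP7)
The largest magnitude belongs to HIF5.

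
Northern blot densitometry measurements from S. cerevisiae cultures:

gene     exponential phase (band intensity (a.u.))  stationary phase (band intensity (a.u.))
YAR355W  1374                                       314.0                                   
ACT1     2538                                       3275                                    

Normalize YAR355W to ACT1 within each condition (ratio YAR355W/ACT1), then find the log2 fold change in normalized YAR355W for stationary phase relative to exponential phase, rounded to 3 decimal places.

-2.497

YAR355W/ACT1 (exponential phase) = 1374 / 2538 = 0.54137
YAR355W/ACT1 (stationary phase) = 314.0 / 3275 = 0.095878
Fold change = 0.095878 / 0.54137 = 0.1771
log2(0.1771) = -2.4973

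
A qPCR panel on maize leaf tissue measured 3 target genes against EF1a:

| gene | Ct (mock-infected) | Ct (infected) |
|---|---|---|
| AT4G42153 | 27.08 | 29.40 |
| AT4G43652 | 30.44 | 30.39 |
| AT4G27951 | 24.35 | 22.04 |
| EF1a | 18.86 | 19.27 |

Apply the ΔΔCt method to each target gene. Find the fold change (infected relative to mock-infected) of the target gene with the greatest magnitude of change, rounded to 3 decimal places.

AT4G42153: ΔΔCt = (29.40−19.27) − (27.08−18.86) = 10.13 − 8.22 = 1.91; fold change = 2^-1.91 = 0.266
AT4G43652: ΔΔCt = (30.39−19.27) − (30.44−18.86) = 11.12 − 11.58 = -0.46; fold change = 2^0.46 = 1.376
AT4G27951: ΔΔCt = (22.04−19.27) − (24.35−18.86) = 2.77 − 5.49 = -2.72; fold change = 2^2.72 = 6.589
AT4G27951 has the largest |ΔΔCt| = 2.72.

6.589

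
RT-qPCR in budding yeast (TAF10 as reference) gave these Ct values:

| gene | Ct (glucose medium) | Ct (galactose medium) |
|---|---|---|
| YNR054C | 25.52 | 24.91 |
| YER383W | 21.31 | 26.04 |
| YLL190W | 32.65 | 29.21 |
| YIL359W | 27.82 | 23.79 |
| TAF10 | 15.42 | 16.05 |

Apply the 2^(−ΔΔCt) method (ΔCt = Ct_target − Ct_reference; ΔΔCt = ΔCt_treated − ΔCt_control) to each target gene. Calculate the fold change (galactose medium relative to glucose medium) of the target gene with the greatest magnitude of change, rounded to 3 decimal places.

25.281

YNR054C: ΔΔCt = (24.91−16.05) − (25.52−15.42) = 8.86 − 10.10 = -1.24; fold change = 2^1.24 = 2.362
YER383W: ΔΔCt = (26.04−16.05) − (21.31−15.42) = 9.99 − 5.89 = 4.10; fold change = 2^-4.10 = 0.058
YLL190W: ΔΔCt = (29.21−16.05) − (32.65−15.42) = 13.16 − 17.23 = -4.07; fold change = 2^4.07 = 16.795
YIL359W: ΔΔCt = (23.79−16.05) − (27.82−15.42) = 7.74 − 12.40 = -4.66; fold change = 2^4.66 = 25.281
YIL359W has the largest |ΔΔCt| = 4.66.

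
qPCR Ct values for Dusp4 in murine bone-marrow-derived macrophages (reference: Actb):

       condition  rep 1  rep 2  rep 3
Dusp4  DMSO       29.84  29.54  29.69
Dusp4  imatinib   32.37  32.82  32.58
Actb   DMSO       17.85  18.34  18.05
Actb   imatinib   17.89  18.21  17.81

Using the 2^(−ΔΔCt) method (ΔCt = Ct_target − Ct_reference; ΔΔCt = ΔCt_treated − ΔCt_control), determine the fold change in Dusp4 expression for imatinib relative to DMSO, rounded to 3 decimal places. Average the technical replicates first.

0.124

Mean Ct: Dusp4 DMSO 29.690; Dusp4 imatinib 32.590; Actb DMSO 18.080; Actb imatinib 17.970
ΔCt(DMSO) = 29.690 − 18.080 = 11.610
ΔCt(imatinib) = 32.590 − 17.970 = 14.620
ΔΔCt = 14.620 − 11.610 = 3.010
Fold change = 2^(−3.010) = 0.1241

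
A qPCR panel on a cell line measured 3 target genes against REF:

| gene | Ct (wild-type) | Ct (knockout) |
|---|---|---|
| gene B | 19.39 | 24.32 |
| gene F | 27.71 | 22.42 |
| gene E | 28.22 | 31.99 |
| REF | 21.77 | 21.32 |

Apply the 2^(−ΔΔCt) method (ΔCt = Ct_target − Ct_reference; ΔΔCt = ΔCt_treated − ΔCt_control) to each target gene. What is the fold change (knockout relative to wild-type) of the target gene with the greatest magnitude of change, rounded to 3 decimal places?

gene B: ΔΔCt = (24.32−21.32) − (19.39−21.77) = 3.00 − (-2.38) = 5.38; fold change = 2^-5.38 = 0.024
gene F: ΔΔCt = (22.42−21.32) − (27.71−21.77) = 1.10 − 5.94 = -4.84; fold change = 2^4.84 = 28.641
gene E: ΔΔCt = (31.99−21.32) − (28.22−21.77) = 10.67 − 6.45 = 4.22; fold change = 2^-4.22 = 0.054
gene B has the largest |ΔΔCt| = 5.38.

0.024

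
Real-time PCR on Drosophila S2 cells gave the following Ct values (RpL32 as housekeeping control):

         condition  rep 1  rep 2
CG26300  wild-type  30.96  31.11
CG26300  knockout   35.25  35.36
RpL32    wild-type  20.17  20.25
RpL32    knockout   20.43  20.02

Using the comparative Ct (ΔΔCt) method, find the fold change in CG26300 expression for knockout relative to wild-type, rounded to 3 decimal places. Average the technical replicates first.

Mean Ct: CG26300 wild-type 31.035; CG26300 knockout 35.305; RpL32 wild-type 20.210; RpL32 knockout 20.225
ΔCt(wild-type) = 31.035 − 20.210 = 10.825
ΔCt(knockout) = 35.305 − 20.225 = 15.080
ΔΔCt = 15.080 − 10.825 = 4.255
Fold change = 2^(−4.255) = 0.0524

0.052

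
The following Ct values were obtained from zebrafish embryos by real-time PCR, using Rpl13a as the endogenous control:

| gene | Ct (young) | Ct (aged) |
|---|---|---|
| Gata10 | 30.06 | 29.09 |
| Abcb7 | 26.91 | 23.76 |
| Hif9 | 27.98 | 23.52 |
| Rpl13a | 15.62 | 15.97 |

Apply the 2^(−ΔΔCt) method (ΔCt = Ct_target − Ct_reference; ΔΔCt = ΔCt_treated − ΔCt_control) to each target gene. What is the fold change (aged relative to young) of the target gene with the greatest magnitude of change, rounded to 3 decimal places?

28.051

Gata10: ΔΔCt = (29.09−15.97) − (30.06−15.62) = 13.12 − 14.44 = -1.32; fold change = 2^1.32 = 2.497
Abcb7: ΔΔCt = (23.76−15.97) − (26.91−15.62) = 7.79 − 11.29 = -3.50; fold change = 2^3.50 = 11.314
Hif9: ΔΔCt = (23.52−15.97) − (27.98−15.62) = 7.55 − 12.36 = -4.81; fold change = 2^4.81 = 28.051
Hif9 has the largest |ΔΔCt| = 4.81.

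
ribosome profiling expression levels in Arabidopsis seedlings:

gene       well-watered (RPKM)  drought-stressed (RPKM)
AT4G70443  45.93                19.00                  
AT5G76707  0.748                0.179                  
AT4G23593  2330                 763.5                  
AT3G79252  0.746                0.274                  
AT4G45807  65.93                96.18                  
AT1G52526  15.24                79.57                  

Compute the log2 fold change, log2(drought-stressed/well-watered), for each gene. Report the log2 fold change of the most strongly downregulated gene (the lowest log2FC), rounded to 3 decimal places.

log2(19.00/45.93) = -1.273  (AT4G70443)
log2(0.179/0.748) = -2.063  (AT5G76707)
log2(763.5/2330) = -1.610  (AT4G23593)
log2(0.274/0.746) = -1.445  (AT3G79252)
log2(96.18/65.93) = 0.545  (AT4G45807)
log2(79.57/15.24) = 2.384  (AT1G52526)
AT5G76707 is most strongly downregulated.

-2.063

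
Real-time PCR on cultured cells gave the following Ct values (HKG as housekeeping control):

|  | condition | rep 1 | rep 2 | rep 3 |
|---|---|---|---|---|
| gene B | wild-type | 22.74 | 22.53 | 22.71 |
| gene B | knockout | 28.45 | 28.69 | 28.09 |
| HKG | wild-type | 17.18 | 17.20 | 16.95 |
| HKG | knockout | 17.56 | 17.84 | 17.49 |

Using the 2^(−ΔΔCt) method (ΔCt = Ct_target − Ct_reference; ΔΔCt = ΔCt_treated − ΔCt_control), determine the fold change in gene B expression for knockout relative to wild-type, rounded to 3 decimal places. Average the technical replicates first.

0.027

Mean Ct: gene B wild-type 22.660; gene B knockout 28.410; HKG wild-type 17.110; HKG knockout 17.630
ΔCt(wild-type) = 22.660 − 17.110 = 5.550
ΔCt(knockout) = 28.410 − 17.630 = 10.780
ΔΔCt = 10.780 − 5.550 = 5.230
Fold change = 2^(−5.230) = 0.0266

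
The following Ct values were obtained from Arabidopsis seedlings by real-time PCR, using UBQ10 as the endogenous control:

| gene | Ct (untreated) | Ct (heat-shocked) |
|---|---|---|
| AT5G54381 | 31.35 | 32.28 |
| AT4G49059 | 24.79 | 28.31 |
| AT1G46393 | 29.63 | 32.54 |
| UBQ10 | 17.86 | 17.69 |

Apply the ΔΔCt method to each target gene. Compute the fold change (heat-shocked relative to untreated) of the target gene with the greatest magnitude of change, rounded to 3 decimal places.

AT5G54381: ΔΔCt = (32.28−17.69) − (31.35−17.86) = 14.59 − 13.49 = 1.10; fold change = 2^-1.10 = 0.467
AT4G49059: ΔΔCt = (28.31−17.69) − (24.79−17.86) = 10.62 − 6.93 = 3.69; fold change = 2^-3.69 = 0.077
AT1G46393: ΔΔCt = (32.54−17.69) − (29.63−17.86) = 14.85 − 11.77 = 3.08; fold change = 2^-3.08 = 0.118
AT4G49059 has the largest |ΔΔCt| = 3.69.

0.077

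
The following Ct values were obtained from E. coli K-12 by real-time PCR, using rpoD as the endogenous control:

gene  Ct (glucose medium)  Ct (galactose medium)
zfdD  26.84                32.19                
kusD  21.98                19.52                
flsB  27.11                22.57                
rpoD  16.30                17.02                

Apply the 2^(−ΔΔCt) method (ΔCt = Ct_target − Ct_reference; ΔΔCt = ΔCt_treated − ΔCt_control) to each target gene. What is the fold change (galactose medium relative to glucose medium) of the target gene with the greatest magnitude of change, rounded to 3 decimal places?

38.319

zfdD: ΔΔCt = (32.19−17.02) − (26.84−16.30) = 15.17 − 10.54 = 4.63; fold change = 2^-4.63 = 0.040
kusD: ΔΔCt = (19.52−17.02) − (21.98−16.30) = 2.50 − 5.68 = -3.18; fold change = 2^3.18 = 9.063
flsB: ΔΔCt = (22.57−17.02) − (27.11−16.30) = 5.55 − 10.81 = -5.26; fold change = 2^5.26 = 38.319
flsB has the largest |ΔΔCt| = 5.26.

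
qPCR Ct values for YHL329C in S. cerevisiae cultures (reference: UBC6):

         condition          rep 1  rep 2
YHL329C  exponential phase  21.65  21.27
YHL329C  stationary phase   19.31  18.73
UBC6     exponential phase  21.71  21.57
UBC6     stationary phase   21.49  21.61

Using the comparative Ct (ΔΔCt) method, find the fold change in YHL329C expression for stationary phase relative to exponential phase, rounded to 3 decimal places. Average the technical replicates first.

Mean Ct: YHL329C exponential phase 21.460; YHL329C stationary phase 19.020; UBC6 exponential phase 21.640; UBC6 stationary phase 21.550
ΔCt(exponential phase) = 21.460 − 21.640 = -0.180
ΔCt(stationary phase) = 19.020 − 21.550 = -2.530
ΔΔCt = -2.530 − (-0.180) = -2.350
Fold change = 2^(−(-2.350)) = 2^2.350 = 5.0982

5.098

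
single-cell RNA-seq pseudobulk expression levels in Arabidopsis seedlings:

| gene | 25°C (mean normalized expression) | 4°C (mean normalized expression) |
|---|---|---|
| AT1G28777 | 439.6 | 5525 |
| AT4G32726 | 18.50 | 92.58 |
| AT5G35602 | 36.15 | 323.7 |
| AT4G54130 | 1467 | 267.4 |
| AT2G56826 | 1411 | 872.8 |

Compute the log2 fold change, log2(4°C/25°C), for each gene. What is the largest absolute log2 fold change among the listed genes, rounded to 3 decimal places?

log2(5525/439.6) = 3.652  (AT1G28777)
log2(92.58/18.50) = 2.323  (AT4G32726)
log2(323.7/36.15) = 3.163  (AT5G35602)
log2(267.4/1467) = -2.456  (AT4G54130)
log2(872.8/1411) = -0.693  (AT2G56826)
The largest magnitude belongs to AT1G28777.

3.652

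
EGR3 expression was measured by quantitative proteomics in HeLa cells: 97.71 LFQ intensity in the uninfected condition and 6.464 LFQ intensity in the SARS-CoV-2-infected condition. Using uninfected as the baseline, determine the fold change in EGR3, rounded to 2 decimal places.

Fold change = 6.464 / 97.71 = 0.066
EGR3 is downregulated.

0.07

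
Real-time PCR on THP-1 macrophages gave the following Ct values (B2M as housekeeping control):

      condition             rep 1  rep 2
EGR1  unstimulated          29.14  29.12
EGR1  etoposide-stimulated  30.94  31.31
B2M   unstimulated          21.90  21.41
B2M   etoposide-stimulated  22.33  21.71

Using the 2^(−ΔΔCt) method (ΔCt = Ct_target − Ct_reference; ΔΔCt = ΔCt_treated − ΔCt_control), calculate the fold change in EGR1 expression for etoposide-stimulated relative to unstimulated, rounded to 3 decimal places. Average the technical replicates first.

Mean Ct: EGR1 unstimulated 29.130; EGR1 etoposide-stimulated 31.125; B2M unstimulated 21.655; B2M etoposide-stimulated 22.020
ΔCt(unstimulated) = 29.130 − 21.655 = 7.475
ΔCt(etoposide-stimulated) = 31.125 − 22.020 = 9.105
ΔΔCt = 9.105 − 7.475 = 1.630
Fold change = 2^(−1.630) = 0.3231

0.323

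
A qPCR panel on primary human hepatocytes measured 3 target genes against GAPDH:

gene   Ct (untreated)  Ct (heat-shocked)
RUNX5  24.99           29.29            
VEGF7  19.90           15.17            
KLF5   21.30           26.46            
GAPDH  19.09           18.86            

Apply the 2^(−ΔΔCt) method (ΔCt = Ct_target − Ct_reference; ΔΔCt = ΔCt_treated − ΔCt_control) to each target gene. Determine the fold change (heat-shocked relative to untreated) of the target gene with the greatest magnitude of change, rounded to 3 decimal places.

RUNX5: ΔΔCt = (29.29−18.86) − (24.99−19.09) = 10.43 − 5.90 = 4.53; fold change = 2^-4.53 = 0.043
VEGF7: ΔΔCt = (15.17−18.86) − (19.90−19.09) = -3.69 − 0.81 = -4.50; fold change = 2^4.50 = 22.627
KLF5: ΔΔCt = (26.46−18.86) − (21.30−19.09) = 7.60 − 2.21 = 5.39; fold change = 2^-5.39 = 0.024
KLF5 has the largest |ΔΔCt| = 5.39.

0.024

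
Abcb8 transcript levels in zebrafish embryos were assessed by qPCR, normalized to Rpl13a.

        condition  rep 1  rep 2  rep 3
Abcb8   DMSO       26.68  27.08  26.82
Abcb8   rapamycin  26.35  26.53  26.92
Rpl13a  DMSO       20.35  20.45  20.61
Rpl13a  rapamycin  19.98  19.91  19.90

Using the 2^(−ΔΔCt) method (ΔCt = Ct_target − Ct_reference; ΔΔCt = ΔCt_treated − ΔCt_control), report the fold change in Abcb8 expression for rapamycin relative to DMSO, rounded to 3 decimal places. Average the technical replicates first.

0.824

Mean Ct: Abcb8 DMSO 26.860; Abcb8 rapamycin 26.600; Rpl13a DMSO 20.470; Rpl13a rapamycin 19.930
ΔCt(DMSO) = 26.860 − 20.470 = 6.390
ΔCt(rapamycin) = 26.600 − 19.930 = 6.670
ΔΔCt = 6.670 − 6.390 = 0.280
Fold change = 2^(−0.280) = 0.8236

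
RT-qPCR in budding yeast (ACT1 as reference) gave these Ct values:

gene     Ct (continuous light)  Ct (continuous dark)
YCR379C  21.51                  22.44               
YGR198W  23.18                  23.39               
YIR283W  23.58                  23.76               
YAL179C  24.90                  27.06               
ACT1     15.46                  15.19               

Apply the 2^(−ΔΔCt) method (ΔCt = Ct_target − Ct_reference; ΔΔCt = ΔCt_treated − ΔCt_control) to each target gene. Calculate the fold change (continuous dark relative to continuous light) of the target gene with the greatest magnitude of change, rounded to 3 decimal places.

0.186

YCR379C: ΔΔCt = (22.44−15.19) − (21.51−15.46) = 7.25 − 6.05 = 1.20; fold change = 2^-1.20 = 0.435
YGR198W: ΔΔCt = (23.39−15.19) − (23.18−15.46) = 8.20 − 7.72 = 0.48; fold change = 2^-0.48 = 0.717
YIR283W: ΔΔCt = (23.76−15.19) − (23.58−15.46) = 8.57 − 8.12 = 0.45; fold change = 2^-0.45 = 0.732
YAL179C: ΔΔCt = (27.06−15.19) − (24.90−15.46) = 11.87 − 9.44 = 2.43; fold change = 2^-2.43 = 0.186
YAL179C has the largest |ΔΔCt| = 2.43.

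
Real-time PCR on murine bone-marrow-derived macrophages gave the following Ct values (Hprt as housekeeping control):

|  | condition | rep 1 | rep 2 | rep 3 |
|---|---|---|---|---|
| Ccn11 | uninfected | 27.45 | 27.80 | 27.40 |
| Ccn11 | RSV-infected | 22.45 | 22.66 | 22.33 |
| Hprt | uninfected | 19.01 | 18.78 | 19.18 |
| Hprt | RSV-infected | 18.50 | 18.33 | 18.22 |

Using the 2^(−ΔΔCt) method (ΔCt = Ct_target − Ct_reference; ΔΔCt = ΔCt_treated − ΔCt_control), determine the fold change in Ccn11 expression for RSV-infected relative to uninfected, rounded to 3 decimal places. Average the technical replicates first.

21.556

Mean Ct: Ccn11 uninfected 27.550; Ccn11 RSV-infected 22.480; Hprt uninfected 18.990; Hprt RSV-infected 18.350
ΔCt(uninfected) = 27.550 − 18.990 = 8.560
ΔCt(RSV-infected) = 22.480 − 18.350 = 4.130
ΔΔCt = 4.130 − 8.560 = -4.430
Fold change = 2^(−(-4.430)) = 2^4.430 = 21.5557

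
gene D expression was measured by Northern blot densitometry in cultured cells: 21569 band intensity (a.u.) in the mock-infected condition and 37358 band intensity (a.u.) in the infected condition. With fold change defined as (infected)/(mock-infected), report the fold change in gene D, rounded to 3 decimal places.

1.732

Fold change = 37358 / 21569 = 1.7320
gene D is upregulated.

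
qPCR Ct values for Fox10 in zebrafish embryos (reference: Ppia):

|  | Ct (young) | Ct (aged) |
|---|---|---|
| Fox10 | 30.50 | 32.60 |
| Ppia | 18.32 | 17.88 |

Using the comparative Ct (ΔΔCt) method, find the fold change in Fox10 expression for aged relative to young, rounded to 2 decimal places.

ΔCt(young) = 30.500 − 18.320 = 12.180
ΔCt(aged) = 32.600 − 17.880 = 14.720
ΔΔCt = 14.720 − 12.180 = 2.540
Fold change = 2^(−2.540) = 0.172

0.17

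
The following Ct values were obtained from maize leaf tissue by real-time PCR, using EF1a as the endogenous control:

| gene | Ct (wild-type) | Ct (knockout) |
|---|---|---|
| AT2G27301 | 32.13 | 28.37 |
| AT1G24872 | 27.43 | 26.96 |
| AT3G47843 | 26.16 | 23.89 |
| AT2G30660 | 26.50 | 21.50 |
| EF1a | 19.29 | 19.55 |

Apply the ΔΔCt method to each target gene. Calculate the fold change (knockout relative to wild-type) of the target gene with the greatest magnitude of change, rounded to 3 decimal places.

AT2G27301: ΔΔCt = (28.37−19.55) − (32.13−19.29) = 8.82 − 12.84 = -4.02; fold change = 2^4.02 = 16.223
AT1G24872: ΔΔCt = (26.96−19.55) − (27.43−19.29) = 7.41 − 8.14 = -0.73; fold change = 2^0.73 = 1.659
AT3G47843: ΔΔCt = (23.89−19.55) − (26.16−19.29) = 4.34 − 6.87 = -2.53; fold change = 2^2.53 = 5.776
AT2G30660: ΔΔCt = (21.50−19.55) − (26.50−19.29) = 1.95 − 7.21 = -5.26; fold change = 2^5.26 = 38.319
AT2G30660 has the largest |ΔΔCt| = 5.26.

38.319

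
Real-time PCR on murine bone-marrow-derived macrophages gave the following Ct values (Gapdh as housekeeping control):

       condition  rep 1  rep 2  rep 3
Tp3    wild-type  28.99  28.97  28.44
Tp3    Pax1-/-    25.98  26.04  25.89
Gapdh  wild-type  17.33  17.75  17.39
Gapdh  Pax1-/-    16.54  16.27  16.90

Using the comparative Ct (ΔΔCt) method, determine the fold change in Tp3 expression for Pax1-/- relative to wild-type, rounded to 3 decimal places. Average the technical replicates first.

Mean Ct: Tp3 wild-type 28.800; Tp3 Pax1-/- 25.970; Gapdh wild-type 17.490; Gapdh Pax1-/- 16.570
ΔCt(wild-type) = 28.800 − 17.490 = 11.310
ΔCt(Pax1-/-) = 25.970 − 16.570 = 9.400
ΔΔCt = 9.400 − 11.310 = -1.910
Fold change = 2^(−(-1.910)) = 2^1.910 = 3.7581

3.758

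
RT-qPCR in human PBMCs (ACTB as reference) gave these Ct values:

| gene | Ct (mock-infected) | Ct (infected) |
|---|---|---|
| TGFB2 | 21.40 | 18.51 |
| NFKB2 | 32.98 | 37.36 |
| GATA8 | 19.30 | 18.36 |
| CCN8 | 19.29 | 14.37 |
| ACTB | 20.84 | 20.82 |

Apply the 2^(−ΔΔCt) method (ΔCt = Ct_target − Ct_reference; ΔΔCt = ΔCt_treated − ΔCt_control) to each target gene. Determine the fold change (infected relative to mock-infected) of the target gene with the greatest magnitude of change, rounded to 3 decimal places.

29.857

TGFB2: ΔΔCt = (18.51−20.82) − (21.40−20.84) = -2.31 − 0.56 = -2.87; fold change = 2^2.87 = 7.311
NFKB2: ΔΔCt = (37.36−20.82) − (32.98−20.84) = 16.54 − 12.14 = 4.40; fold change = 2^-4.40 = 0.047
GATA8: ΔΔCt = (18.36−20.82) − (19.30−20.84) = -2.46 − (-1.54) = -0.92; fold change = 2^0.92 = 1.892
CCN8: ΔΔCt = (14.37−20.82) − (19.29−20.84) = -6.45 − (-1.55) = -4.90; fold change = 2^4.90 = 29.857
CCN8 has the largest |ΔΔCt| = 4.90.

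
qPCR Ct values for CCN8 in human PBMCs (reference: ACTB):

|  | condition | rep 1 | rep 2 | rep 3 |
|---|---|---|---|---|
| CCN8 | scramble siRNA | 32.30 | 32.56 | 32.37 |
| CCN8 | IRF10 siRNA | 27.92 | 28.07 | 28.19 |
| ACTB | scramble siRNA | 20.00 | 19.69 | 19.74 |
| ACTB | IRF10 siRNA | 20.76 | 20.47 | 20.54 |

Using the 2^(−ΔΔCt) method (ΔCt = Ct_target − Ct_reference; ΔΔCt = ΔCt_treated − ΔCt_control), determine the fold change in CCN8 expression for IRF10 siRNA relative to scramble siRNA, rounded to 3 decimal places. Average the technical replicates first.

Mean Ct: CCN8 scramble siRNA 32.410; CCN8 IRF10 siRNA 28.060; ACTB scramble siRNA 19.810; ACTB IRF10 siRNA 20.590
ΔCt(scramble siRNA) = 32.410 − 19.810 = 12.600
ΔCt(IRF10 siRNA) = 28.060 − 20.590 = 7.470
ΔΔCt = 7.470 − 12.600 = -5.130
Fold change = 2^(−(-5.130)) = 2^5.130 = 35.0174

35.017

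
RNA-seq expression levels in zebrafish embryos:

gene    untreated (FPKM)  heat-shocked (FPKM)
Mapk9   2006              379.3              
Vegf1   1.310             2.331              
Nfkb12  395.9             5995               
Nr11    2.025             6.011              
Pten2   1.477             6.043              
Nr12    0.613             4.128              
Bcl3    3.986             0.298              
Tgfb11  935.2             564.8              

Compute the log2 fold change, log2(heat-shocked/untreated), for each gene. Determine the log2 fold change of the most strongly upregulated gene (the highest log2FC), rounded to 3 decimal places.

log2(379.3/2006) = -2.403  (Mapk9)
log2(2.331/1.310) = 0.831  (Vegf1)
log2(5995/395.9) = 3.921  (Nfkb12)
log2(6.011/2.025) = 1.570  (Nr11)
log2(6.043/1.477) = 2.033  (Pten2)
log2(4.128/0.613) = 2.751  (Nr12)
log2(0.298/3.986) = -3.742  (Bcl3)
log2(564.8/935.2) = -0.728  (Tgfb11)
Nfkb12 is most strongly upregulated.

3.921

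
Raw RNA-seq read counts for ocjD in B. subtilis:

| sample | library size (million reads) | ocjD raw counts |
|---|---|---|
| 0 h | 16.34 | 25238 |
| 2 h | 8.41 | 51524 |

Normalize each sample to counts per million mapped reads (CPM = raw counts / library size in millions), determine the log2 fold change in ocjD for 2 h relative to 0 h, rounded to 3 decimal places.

CPM(0 h) = 25238 / 16.34 = 1544.5532
CPM(2 h) = 51524 / 8.41 = 6126.5161
Fold change = 6126.5161 / 1544.5532 = 3.96653
log2(3.96653) = 1.9879

1.988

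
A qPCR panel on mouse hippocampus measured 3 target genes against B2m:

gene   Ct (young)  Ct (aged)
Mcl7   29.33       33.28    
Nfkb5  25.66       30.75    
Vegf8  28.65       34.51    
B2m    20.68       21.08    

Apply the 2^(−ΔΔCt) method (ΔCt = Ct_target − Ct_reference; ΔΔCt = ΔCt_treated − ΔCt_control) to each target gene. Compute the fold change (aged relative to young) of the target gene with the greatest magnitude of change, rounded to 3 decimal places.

0.023

Mcl7: ΔΔCt = (33.28−21.08) − (29.33−20.68) = 12.20 − 8.65 = 3.55; fold change = 2^-3.55 = 0.085
Nfkb5: ΔΔCt = (30.75−21.08) − (25.66−20.68) = 9.67 − 4.98 = 4.69; fold change = 2^-4.69 = 0.039
Vegf8: ΔΔCt = (34.51−21.08) − (28.65−20.68) = 13.43 − 7.97 = 5.46; fold change = 2^-5.46 = 0.023
Vegf8 has the largest |ΔΔCt| = 5.46.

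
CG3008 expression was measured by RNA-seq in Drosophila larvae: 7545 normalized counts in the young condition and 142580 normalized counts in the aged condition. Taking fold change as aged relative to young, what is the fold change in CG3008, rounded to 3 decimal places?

Fold change = 142580 / 7545 = 18.8973
CG3008 is upregulated.

18.897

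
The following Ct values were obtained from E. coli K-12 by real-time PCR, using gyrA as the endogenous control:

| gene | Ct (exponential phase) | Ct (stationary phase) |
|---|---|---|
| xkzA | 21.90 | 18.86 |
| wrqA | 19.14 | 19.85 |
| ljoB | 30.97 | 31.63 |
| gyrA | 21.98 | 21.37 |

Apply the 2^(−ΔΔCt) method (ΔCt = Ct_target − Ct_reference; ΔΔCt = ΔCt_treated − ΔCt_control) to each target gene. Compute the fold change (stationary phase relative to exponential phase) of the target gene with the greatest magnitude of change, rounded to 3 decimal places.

xkzA: ΔΔCt = (18.86−21.37) − (21.90−21.98) = -2.51 − (-0.08) = -2.43; fold change = 2^2.43 = 5.389
wrqA: ΔΔCt = (19.85−21.37) − (19.14−21.98) = -1.52 − (-2.84) = 1.32; fold change = 2^-1.32 = 0.401
ljoB: ΔΔCt = (31.63−21.37) − (30.97−21.98) = 10.26 − 8.99 = 1.27; fold change = 2^-1.27 = 0.415
xkzA has the largest |ΔΔCt| = 2.43.

5.389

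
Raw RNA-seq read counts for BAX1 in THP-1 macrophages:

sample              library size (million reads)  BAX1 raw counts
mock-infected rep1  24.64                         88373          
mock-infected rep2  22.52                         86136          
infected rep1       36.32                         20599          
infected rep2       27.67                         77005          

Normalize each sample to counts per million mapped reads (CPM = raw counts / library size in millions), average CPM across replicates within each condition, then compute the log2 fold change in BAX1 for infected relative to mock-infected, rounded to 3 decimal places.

CPM(mock-infected rep1) = 88373 / 24.64 = 3586.5666
CPM(mock-infected rep2) = 86136 / 22.52 = 3824.8668
CPM(infected rep1) = 20599 / 36.32 = 567.1531
CPM(infected rep2) = 77005 / 27.67 = 2782.9780
mean CPM(mock-infected) = 3705.7167; mean CPM(infected) = 1675.0655
Fold change = 1675.0655 / 3705.7167 = 0.45202
log2(0.45202) = -1.1455

-1.146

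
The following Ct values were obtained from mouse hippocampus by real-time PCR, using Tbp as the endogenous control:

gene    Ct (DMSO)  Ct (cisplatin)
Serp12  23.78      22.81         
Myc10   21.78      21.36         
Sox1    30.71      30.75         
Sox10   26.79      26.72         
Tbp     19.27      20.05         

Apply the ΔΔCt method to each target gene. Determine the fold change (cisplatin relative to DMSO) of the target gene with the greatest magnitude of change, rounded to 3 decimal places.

3.364

Serp12: ΔΔCt = (22.81−20.05) − (23.78−19.27) = 2.76 − 4.51 = -1.75; fold change = 2^1.75 = 3.364
Myc10: ΔΔCt = (21.36−20.05) − (21.78−19.27) = 1.31 − 2.51 = -1.20; fold change = 2^1.20 = 2.297
Sox1: ΔΔCt = (30.75−20.05) − (30.71−19.27) = 10.70 − 11.44 = -0.74; fold change = 2^0.74 = 1.670
Sox10: ΔΔCt = (26.72−20.05) − (26.79−19.27) = 6.67 − 7.52 = -0.85; fold change = 2^0.85 = 1.803
Serp12 has the largest |ΔΔCt| = 1.75.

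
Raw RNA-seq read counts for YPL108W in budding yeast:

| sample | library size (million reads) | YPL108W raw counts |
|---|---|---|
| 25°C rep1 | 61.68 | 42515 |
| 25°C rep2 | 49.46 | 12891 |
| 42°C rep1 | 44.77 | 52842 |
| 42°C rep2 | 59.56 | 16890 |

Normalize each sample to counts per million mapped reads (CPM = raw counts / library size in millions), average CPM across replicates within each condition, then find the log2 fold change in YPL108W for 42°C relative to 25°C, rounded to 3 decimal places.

0.624

CPM(25°C rep1) = 42515 / 61.68 = 689.2834
CPM(25°C rep2) = 12891 / 49.46 = 260.6349
CPM(42°C rep1) = 52842 / 44.77 = 1180.2993
CPM(42°C rep2) = 16890 / 59.56 = 283.5796
mean CPM(25°C) = 474.9591; mean CPM(42°C) = 731.9394
Fold change = 731.9394 / 474.9591 = 1.54106
log2(1.54106) = 0.6239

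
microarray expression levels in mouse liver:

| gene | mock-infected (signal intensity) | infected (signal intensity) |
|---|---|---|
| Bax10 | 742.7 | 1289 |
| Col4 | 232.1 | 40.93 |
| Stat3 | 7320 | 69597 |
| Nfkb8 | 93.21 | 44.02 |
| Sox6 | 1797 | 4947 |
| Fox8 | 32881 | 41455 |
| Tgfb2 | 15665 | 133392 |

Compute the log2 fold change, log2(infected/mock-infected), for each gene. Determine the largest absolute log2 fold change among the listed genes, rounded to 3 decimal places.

3.249

log2(1289/742.7) = 0.795  (Bax10)
log2(40.93/232.1) = -2.504  (Col4)
log2(69597/7320) = 3.249  (Stat3)
log2(44.02/93.21) = -1.082  (Nfkb8)
log2(4947/1797) = 1.461  (Sox6)
log2(41455/32881) = 0.334  (Fox8)
log2(133392/15665) = 3.090  (Tgfb2)
The largest magnitude belongs to Stat3.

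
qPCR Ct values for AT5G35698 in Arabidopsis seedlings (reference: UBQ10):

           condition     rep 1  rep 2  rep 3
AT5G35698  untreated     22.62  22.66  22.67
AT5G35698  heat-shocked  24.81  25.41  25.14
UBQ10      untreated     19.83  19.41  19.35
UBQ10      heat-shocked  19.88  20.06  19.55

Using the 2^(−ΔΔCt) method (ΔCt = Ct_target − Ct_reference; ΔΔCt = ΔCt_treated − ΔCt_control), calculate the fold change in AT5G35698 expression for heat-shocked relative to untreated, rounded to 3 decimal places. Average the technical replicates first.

0.222

Mean Ct: AT5G35698 untreated 22.650; AT5G35698 heat-shocked 25.120; UBQ10 untreated 19.530; UBQ10 heat-shocked 19.830
ΔCt(untreated) = 22.650 − 19.530 = 3.120
ΔCt(heat-shocked) = 25.120 − 19.830 = 5.290
ΔΔCt = 5.290 − 3.120 = 2.170
Fold change = 2^(−2.170) = 0.2222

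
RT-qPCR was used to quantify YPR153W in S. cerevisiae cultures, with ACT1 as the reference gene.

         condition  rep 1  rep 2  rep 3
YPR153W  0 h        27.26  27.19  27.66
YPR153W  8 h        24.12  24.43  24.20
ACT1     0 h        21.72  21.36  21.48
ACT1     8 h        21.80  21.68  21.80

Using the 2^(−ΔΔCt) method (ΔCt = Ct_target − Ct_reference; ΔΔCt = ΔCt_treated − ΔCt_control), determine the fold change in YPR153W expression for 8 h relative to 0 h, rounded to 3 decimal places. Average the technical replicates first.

10.267

Mean Ct: YPR153W 0 h 27.370; YPR153W 8 h 24.250; ACT1 0 h 21.520; ACT1 8 h 21.760
ΔCt(0 h) = 27.370 − 21.520 = 5.850
ΔCt(8 h) = 24.250 − 21.760 = 2.490
ΔΔCt = 2.490 − 5.850 = -3.360
Fold change = 2^(−(-3.360)) = 2^3.360 = 10.2674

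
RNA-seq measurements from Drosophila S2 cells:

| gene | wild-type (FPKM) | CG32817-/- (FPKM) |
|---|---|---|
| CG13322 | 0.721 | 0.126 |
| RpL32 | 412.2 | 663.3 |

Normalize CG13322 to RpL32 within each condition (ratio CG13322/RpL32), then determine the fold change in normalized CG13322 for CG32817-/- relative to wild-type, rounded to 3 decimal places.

CG13322/RpL32 (wild-type) = 0.721 / 412.2 = 0.0017492
CG13322/RpL32 (CG32817-/-) = 0.126 / 663.3 = 0.00018996
Fold change = 0.00018996 / 0.0017492 = 0.1086

0.109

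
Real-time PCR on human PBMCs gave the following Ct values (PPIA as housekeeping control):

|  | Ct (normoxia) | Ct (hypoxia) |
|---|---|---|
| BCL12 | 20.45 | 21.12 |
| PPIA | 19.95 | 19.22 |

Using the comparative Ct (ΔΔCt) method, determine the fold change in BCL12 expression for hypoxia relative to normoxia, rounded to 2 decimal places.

0.38

ΔCt(normoxia) = 20.450 − 19.950 = 0.500
ΔCt(hypoxia) = 21.120 − 19.220 = 1.900
ΔΔCt = 1.900 − 0.500 = 1.400
Fold change = 2^(−1.400) = 0.379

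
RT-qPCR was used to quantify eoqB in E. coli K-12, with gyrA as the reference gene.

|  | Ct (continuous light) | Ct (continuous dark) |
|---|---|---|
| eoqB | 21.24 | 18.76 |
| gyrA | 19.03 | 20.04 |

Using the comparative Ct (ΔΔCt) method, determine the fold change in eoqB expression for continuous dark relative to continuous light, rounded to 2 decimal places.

11.24

ΔCt(continuous light) = 21.240 − 19.030 = 2.210
ΔCt(continuous dark) = 18.760 − 20.040 = -1.280
ΔΔCt = -1.280 − 2.210 = -3.490
Fold change = 2^(−(-3.490)) = 2^3.490 = 11.236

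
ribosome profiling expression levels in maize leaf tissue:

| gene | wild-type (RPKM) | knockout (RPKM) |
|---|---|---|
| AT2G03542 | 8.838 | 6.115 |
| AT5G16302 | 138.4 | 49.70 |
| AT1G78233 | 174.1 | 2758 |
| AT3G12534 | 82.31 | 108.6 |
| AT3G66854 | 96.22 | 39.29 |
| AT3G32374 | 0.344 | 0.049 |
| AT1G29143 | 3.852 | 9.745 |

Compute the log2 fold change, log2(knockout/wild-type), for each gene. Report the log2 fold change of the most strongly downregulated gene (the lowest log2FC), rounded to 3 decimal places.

log2(6.115/8.838) = -0.531  (AT2G03542)
log2(49.70/138.4) = -1.478  (AT5G16302)
log2(2758/174.1) = 3.986  (AT1G78233)
log2(108.6/82.31) = 0.400  (AT3G12534)
log2(39.29/96.22) = -1.292  (AT3G66854)
log2(0.049/0.344) = -2.812  (AT3G32374)
log2(9.745/3.852) = 1.339  (AT1G29143)
AT3G32374 is most strongly downregulated.

-2.812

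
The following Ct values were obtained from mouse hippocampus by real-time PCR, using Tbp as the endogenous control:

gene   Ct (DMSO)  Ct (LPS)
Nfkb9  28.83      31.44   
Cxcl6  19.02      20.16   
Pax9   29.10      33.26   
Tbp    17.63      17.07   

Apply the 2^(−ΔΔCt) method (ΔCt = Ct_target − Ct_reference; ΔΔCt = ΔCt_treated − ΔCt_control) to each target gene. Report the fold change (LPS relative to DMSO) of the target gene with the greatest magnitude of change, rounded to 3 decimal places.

Nfkb9: ΔΔCt = (31.44−17.07) − (28.83−17.63) = 14.37 − 11.20 = 3.17; fold change = 2^-3.17 = 0.111
Cxcl6: ΔΔCt = (20.16−17.07) − (19.02−17.63) = 3.09 − 1.39 = 1.70; fold change = 2^-1.70 = 0.308
Pax9: ΔΔCt = (33.26−17.07) − (29.10−17.63) = 16.19 − 11.47 = 4.72; fold change = 2^-4.72 = 0.038
Pax9 has the largest |ΔΔCt| = 4.72.

0.038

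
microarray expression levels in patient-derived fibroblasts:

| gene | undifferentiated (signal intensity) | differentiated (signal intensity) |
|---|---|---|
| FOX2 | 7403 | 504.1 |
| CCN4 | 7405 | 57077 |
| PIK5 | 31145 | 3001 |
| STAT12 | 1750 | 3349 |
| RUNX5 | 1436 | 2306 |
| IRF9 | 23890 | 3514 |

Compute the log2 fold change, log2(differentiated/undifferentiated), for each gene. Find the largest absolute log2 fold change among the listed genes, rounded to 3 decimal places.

log2(504.1/7403) = -3.876  (FOX2)
log2(57077/7405) = 2.946  (CCN4)
log2(3001/31145) = -3.375  (PIK5)
log2(3349/1750) = 0.936  (STAT12)
log2(2306/1436) = 0.683  (RUNX5)
log2(3514/23890) = -2.765  (IRF9)
The largest magnitude belongs to FOX2.

3.876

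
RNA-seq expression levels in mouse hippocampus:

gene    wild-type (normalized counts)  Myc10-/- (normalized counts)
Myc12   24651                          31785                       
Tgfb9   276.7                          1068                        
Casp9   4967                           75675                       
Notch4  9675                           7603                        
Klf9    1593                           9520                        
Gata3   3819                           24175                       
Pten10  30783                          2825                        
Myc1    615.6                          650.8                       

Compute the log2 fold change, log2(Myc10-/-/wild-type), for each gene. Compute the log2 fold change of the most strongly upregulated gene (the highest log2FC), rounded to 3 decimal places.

3.929

log2(31785/24651) = 0.367  (Myc12)
log2(1068/276.7) = 1.949  (Tgfb9)
log2(75675/4967) = 3.929  (Casp9)
log2(7603/9675) = -0.348  (Notch4)
log2(9520/1593) = 2.579  (Klf9)
log2(24175/3819) = 2.662  (Gata3)
log2(2825/30783) = -3.446  (Pten10)
log2(650.8/615.6) = 0.080  (Myc1)
Casp9 is most strongly upregulated.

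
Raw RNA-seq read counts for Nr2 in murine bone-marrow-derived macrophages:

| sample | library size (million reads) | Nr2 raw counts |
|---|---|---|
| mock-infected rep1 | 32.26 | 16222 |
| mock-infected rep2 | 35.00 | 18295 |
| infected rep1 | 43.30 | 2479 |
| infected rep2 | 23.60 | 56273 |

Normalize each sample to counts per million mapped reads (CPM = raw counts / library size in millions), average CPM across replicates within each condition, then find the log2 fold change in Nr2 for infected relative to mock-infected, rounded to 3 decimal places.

CPM(mock-infected rep1) = 16222 / 32.26 = 502.8518
CPM(mock-infected rep2) = 18295 / 35.00 = 522.7143
CPM(infected rep1) = 2479 / 43.30 = 57.2517
CPM(infected rep2) = 56273 / 23.60 = 2384.4492
mean CPM(mock-infected) = 512.7831; mean CPM(infected) = 1220.8504
Fold change = 1220.8504 / 512.7831 = 2.38083
log2(2.38083) = 1.2515

1.251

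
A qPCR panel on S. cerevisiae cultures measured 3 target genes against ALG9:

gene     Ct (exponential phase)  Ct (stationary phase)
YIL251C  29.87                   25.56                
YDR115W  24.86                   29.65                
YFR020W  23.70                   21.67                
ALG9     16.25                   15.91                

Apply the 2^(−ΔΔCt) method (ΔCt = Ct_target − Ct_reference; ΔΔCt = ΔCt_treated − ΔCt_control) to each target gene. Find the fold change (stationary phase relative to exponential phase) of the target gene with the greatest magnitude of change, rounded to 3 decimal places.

0.029

YIL251C: ΔΔCt = (25.56−15.91) − (29.87−16.25) = 9.65 − 13.62 = -3.97; fold change = 2^3.97 = 15.671
YDR115W: ΔΔCt = (29.65−15.91) − (24.86−16.25) = 13.74 − 8.61 = 5.13; fold change = 2^-5.13 = 0.029
YFR020W: ΔΔCt = (21.67−15.91) − (23.70−16.25) = 5.76 − 7.45 = -1.69; fold change = 2^1.69 = 3.227
YDR115W has the largest |ΔΔCt| = 5.13.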